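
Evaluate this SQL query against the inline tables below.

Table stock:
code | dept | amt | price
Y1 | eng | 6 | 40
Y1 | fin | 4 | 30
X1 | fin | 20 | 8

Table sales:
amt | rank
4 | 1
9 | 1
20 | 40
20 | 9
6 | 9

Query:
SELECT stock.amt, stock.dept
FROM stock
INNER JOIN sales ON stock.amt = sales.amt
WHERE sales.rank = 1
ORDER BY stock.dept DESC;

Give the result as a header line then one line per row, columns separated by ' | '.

== RESULT ==
stock.amt | stock.dept
4 | fin

Derivation:
After JOIN sales (4 rows):
stock.code | stock.dept | stock.amt | stock.price | sales.amt | sales.rank
Y1 | eng | 6 | 40 | 6 | 9
Y1 | fin | 4 | 30 | 4 | 1
X1 | fin | 20 | 8 | 20 | 40
X1 | fin | 20 | 8 | 20 | 9
After WHERE (1 rows):
stock.code | stock.dept | stock.amt | stock.price | sales.amt | sales.rank
Y1 | fin | 4 | 30 | 4 | 1
After SELECT (1 rows):
stock.amt | stock.dept
4 | fin
After ORDER BY (1 rows):
stock.amt | stock.dept
4 | fin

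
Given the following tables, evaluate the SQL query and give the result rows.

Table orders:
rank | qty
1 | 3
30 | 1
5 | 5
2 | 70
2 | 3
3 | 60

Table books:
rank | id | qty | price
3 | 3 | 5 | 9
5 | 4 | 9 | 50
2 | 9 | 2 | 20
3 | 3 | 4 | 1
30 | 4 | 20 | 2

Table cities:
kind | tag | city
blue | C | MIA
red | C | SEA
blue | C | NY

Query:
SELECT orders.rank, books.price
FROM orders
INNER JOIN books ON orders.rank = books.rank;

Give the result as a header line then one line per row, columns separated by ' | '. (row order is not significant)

== RESULT ==
orders.rank | books.price
30 | 2
5 | 50
2 | 20
2 | 20
3 | 9
3 | 1

Derivation:
After JOIN books (6 rows):
orders.rank | orders.qty | books.rank | books.id | books.qty | books.price
30 | 1 | 30 | 4 | 20 | 2
5 | 5 | 5 | 4 | 9 | 50
2 | 70 | 2 | 9 | 2 | 20
2 | 3 | 2 | 9 | 2 | 20
3 | 60 | 3 | 3 | 5 | 9
3 | 60 | 3 | 3 | 4 | 1
After SELECT (6 rows):
orders.rank | books.price
30 | 2
5 | 50
2 | 20
2 | 20
3 | 9
3 | 1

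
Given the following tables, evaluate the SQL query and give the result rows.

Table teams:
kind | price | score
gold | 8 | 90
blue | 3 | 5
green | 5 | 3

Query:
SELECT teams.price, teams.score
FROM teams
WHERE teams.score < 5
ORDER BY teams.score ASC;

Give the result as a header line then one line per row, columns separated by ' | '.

After WHERE (1 rows):
teams.kind | teams.price | teams.score
green | 5 | 3
After SELECT (1 rows):
teams.price | teams.score
5 | 3
After ORDER BY (1 rows):
teams.price | teams.score
5 | 3

== RESULT ==
teams.price | teams.score
5 | 3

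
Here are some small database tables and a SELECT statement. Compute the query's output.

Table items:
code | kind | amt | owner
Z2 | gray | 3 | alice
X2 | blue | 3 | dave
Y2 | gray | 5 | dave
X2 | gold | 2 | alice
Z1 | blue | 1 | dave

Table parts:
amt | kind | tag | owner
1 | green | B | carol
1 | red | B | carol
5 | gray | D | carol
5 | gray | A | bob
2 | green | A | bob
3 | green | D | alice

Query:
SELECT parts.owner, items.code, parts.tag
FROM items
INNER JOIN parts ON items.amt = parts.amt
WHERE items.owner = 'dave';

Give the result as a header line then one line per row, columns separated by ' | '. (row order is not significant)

== RESULT ==
parts.owner | items.code | parts.tag
alice | X2 | D
carol | Y2 | D
bob | Y2 | A
carol | Z1 | B
carol | Z1 | B

Derivation:
After JOIN parts (7 rows):
items.code | items.kind | items.amt | items.owner | parts.amt | parts.kind | parts.tag | parts.owner
Z2 | gray | 3 | alice | 3 | green | D | alice
X2 | blue | 3 | dave | 3 | green | D | alice
Y2 | gray | 5 | dave | 5 | gray | D | carol
Y2 | gray | 5 | dave | 5 | gray | A | bob
X2 | gold | 2 | alice | 2 | green | A | bob
Z1 | blue | 1 | dave | 1 | green | B | carol
Z1 | blue | 1 | dave | 1 | red | B | carol
After WHERE (5 rows):
items.code | items.kind | items.amt | items.owner | parts.amt | parts.kind | parts.tag | parts.owner
X2 | blue | 3 | dave | 3 | green | D | alice
Y2 | gray | 5 | dave | 5 | gray | D | carol
Y2 | gray | 5 | dave | 5 | gray | A | bob
Z1 | blue | 1 | dave | 1 | green | B | carol
Z1 | blue | 1 | dave | 1 | red | B | carol
After SELECT (5 rows):
parts.owner | items.code | parts.tag
alice | X2 | D
carol | Y2 | D
bob | Y2 | A
carol | Z1 | B
carol | Z1 | B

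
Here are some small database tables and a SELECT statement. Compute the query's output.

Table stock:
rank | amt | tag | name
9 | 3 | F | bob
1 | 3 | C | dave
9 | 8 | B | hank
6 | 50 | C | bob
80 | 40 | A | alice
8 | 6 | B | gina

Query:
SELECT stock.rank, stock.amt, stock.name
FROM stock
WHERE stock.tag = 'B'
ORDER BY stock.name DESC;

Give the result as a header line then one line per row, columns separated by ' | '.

After WHERE (2 rows):
stock.rank | stock.amt | stock.tag | stock.name
9 | 8 | B | hank
8 | 6 | B | gina
After SELECT (2 rows):
stock.rank | stock.amt | stock.name
9 | 8 | hank
8 | 6 | gina
After ORDER BY (2 rows):
stock.rank | stock.amt | stock.name
9 | 8 | hank
8 | 6 | gina

== RESULT ==
stock.rank | stock.amt | stock.name
9 | 8 | hank
8 | 6 | gina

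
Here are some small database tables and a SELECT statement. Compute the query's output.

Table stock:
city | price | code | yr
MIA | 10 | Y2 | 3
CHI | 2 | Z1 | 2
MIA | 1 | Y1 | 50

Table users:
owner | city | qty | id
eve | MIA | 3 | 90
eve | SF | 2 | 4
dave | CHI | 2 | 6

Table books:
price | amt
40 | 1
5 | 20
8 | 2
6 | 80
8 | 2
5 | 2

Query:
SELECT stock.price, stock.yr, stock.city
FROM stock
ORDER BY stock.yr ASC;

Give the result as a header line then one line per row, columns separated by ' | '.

After SELECT (3 rows):
stock.price | stock.yr | stock.city
10 | 3 | MIA
2 | 2 | CHI
1 | 50 | MIA
After ORDER BY (3 rows):
stock.price | stock.yr | stock.city
2 | 2 | CHI
10 | 3 | MIA
1 | 50 | MIA

== RESULT ==
stock.price | stock.yr | stock.city
2 | 2 | CHI
10 | 3 | MIA
1 | 50 | MIA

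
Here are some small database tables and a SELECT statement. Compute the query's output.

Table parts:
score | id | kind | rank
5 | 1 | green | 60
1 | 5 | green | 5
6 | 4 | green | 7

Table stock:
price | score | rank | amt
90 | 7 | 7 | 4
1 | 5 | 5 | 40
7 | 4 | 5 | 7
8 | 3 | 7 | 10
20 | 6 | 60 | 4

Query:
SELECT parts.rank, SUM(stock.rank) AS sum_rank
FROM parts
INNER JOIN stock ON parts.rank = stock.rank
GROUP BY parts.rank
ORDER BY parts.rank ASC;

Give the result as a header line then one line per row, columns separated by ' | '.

== RESULT ==
parts.rank | sum_rank
5 | 10
7 | 14
60 | 60

Derivation:
After JOIN stock (5 rows):
parts.score | parts.id | parts.kind | parts.rank | stock.price | stock.score | stock.rank | stock.amt
5 | 1 | green | 60 | 20 | 6 | 60 | 4
1 | 5 | green | 5 | 1 | 5 | 5 | 40
1 | 5 | green | 5 | 7 | 4 | 5 | 7
6 | 4 | green | 7 | 90 | 7 | 7 | 4
6 | 4 | green | 7 | 8 | 3 | 7 | 10
After GROUP BY (3 rows):
parts.rank | sum_rank
60 | 60
5 | 10
7 | 14
After ORDER BY (3 rows):
parts.rank | sum_rank
5 | 10
7 | 14
60 | 60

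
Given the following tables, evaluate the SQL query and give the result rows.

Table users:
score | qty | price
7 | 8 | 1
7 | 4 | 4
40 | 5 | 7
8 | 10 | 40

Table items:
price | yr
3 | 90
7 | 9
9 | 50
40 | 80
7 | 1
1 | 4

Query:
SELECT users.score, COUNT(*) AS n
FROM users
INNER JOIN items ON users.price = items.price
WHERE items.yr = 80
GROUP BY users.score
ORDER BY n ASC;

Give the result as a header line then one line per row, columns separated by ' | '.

After JOIN items (4 rows):
users.score | users.qty | users.price | items.price | items.yr
7 | 8 | 1 | 1 | 4
40 | 5 | 7 | 7 | 9
40 | 5 | 7 | 7 | 1
8 | 10 | 40 | 40 | 80
After WHERE (1 rows):
users.score | users.qty | users.price | items.price | items.yr
8 | 10 | 40 | 40 | 80
After GROUP BY (1 rows):
users.score | n
8 | 1
After ORDER BY (1 rows):
users.score | n
8 | 1

== RESULT ==
users.score | n
8 | 1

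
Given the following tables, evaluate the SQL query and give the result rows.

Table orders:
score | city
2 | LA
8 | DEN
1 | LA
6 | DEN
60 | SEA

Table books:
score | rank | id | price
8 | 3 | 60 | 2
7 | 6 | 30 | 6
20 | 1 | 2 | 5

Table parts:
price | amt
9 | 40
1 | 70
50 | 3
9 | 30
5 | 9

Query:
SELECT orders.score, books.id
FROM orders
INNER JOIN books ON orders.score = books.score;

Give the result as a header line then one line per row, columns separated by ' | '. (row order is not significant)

== RESULT ==
orders.score | books.id
8 | 60

Derivation:
After JOIN books (1 rows):
orders.score | orders.city | books.score | books.rank | books.id | books.price
8 | DEN | 8 | 3 | 60 | 2
After SELECT (1 rows):
orders.score | books.id
8 | 60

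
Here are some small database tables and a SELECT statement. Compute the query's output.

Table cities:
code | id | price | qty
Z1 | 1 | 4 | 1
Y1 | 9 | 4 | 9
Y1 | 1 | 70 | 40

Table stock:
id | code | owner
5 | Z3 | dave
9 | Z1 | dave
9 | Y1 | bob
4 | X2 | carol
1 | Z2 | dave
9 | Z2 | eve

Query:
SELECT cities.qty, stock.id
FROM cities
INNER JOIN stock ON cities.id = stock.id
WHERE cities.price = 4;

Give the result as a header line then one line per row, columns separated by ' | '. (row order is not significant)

After JOIN stock (5 rows):
cities.code | cities.id | cities.price | cities.qty | stock.id | stock.code | stock.owner
Z1 | 1 | 4 | 1 | 1 | Z2 | dave
Y1 | 9 | 4 | 9 | 9 | Z1 | dave
Y1 | 9 | 4 | 9 | 9 | Y1 | bob
Y1 | 9 | 4 | 9 | 9 | Z2 | eve
Y1 | 1 | 70 | 40 | 1 | Z2 | dave
After WHERE (4 rows):
cities.code | cities.id | cities.price | cities.qty | stock.id | stock.code | stock.owner
Z1 | 1 | 4 | 1 | 1 | Z2 | dave
Y1 | 9 | 4 | 9 | 9 | Z1 | dave
Y1 | 9 | 4 | 9 | 9 | Y1 | bob
Y1 | 9 | 4 | 9 | 9 | Z2 | eve
After SELECT (4 rows):
cities.qty | stock.id
1 | 1
9 | 9
9 | 9
9 | 9

== RESULT ==
cities.qty | stock.id
1 | 1
9 | 9
9 | 9
9 | 9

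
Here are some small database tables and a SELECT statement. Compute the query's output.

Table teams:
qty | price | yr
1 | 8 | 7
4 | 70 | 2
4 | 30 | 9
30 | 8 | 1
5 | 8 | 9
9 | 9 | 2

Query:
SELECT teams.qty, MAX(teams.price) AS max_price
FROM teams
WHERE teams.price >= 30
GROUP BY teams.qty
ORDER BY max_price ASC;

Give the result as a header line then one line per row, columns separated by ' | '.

== RESULT ==
teams.qty | max_price
4 | 70

Derivation:
After WHERE (2 rows):
teams.qty | teams.price | teams.yr
4 | 70 | 2
4 | 30 | 9
After GROUP BY (1 rows):
teams.qty | max_price
4 | 70
After ORDER BY (1 rows):
teams.qty | max_price
4 | 70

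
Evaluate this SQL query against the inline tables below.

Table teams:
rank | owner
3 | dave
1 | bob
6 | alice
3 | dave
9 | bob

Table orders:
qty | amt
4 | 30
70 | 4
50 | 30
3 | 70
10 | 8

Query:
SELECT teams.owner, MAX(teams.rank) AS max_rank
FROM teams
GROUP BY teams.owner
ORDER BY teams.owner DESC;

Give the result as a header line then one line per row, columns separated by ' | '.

After GROUP BY (3 rows):
teams.owner | max_rank
dave | 3
bob | 9
alice | 6
After ORDER BY (3 rows):
teams.owner | max_rank
dave | 3
bob | 9
alice | 6

== RESULT ==
teams.owner | max_rank
dave | 3
bob | 9
alice | 6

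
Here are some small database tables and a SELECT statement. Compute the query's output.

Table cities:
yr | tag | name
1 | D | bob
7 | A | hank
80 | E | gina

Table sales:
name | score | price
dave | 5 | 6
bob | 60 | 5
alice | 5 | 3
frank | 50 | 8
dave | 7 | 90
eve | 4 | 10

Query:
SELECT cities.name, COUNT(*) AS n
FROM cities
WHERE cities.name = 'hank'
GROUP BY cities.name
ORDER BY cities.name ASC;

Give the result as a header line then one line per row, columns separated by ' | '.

After WHERE (1 rows):
cities.yr | cities.tag | cities.name
7 | A | hank
After GROUP BY (1 rows):
cities.name | n
hank | 1
After ORDER BY (1 rows):
cities.name | n
hank | 1

== RESULT ==
cities.name | n
hank | 1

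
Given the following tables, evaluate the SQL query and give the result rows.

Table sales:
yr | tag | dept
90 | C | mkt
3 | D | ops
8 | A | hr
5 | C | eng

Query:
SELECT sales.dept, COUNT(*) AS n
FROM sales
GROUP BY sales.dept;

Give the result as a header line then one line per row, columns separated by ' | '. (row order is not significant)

== RESULT ==
sales.dept | n
mkt | 1
ops | 1
hr | 1
eng | 1

Derivation:
After GROUP BY (4 rows):
sales.dept | n
mkt | 1
ops | 1
hr | 1
eng | 1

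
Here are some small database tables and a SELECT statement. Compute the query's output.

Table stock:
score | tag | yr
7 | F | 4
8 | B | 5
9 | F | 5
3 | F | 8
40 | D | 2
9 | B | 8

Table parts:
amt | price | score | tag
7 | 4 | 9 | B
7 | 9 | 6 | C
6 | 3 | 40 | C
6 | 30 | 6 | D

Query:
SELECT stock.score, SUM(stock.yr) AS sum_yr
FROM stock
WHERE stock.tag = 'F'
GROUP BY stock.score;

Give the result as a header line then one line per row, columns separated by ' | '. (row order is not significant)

After WHERE (3 rows):
stock.score | stock.tag | stock.yr
7 | F | 4
9 | F | 5
3 | F | 8
After GROUP BY (3 rows):
stock.score | sum_yr
7 | 4
9 | 5
3 | 8

== RESULT ==
stock.score | sum_yr
7 | 4
9 | 5
3 | 8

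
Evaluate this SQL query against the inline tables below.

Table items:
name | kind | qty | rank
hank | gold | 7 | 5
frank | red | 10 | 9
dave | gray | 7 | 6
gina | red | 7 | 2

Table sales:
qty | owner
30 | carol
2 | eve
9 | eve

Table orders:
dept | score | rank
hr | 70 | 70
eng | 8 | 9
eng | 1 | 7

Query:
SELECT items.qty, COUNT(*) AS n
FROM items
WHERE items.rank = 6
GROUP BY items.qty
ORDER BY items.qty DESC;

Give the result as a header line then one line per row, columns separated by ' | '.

== RESULT ==
items.qty | n
7 | 1

Derivation:
After WHERE (1 rows):
items.name | items.kind | items.qty | items.rank
dave | gray | 7 | 6
After GROUP BY (1 rows):
items.qty | n
7 | 1
After ORDER BY (1 rows):
items.qty | n
7 | 1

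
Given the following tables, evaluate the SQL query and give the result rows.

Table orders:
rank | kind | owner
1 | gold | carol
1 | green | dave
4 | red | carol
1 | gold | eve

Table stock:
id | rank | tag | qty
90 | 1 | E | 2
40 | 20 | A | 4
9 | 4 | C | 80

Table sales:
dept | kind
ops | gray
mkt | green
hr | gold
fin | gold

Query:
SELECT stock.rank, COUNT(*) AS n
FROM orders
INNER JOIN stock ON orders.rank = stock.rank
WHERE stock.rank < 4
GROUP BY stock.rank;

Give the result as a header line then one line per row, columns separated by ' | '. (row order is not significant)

After JOIN stock (4 rows):
orders.rank | orders.kind | orders.owner | stock.id | stock.rank | stock.tag | stock.qty
1 | gold | carol | 90 | 1 | E | 2
1 | green | dave | 90 | 1 | E | 2
4 | red | carol | 9 | 4 | C | 80
1 | gold | eve | 90 | 1 | E | 2
After WHERE (3 rows):
orders.rank | orders.kind | orders.owner | stock.id | stock.rank | stock.tag | stock.qty
1 | gold | carol | 90 | 1 | E | 2
1 | green | dave | 90 | 1 | E | 2
1 | gold | eve | 90 | 1 | E | 2
After GROUP BY (1 rows):
stock.rank | n
1 | 3

== RESULT ==
stock.rank | n
1 | 3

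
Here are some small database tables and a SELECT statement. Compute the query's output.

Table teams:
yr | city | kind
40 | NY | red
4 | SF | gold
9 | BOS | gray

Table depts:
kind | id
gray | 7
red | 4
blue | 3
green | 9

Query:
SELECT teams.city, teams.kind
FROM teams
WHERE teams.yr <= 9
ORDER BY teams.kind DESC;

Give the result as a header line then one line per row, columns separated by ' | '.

== RESULT ==
teams.city | teams.kind
BOS | gray
SF | gold

Derivation:
After WHERE (2 rows):
teams.yr | teams.city | teams.kind
4 | SF | gold
9 | BOS | gray
After SELECT (2 rows):
teams.city | teams.kind
SF | gold
BOS | gray
After ORDER BY (2 rows):
teams.city | teams.kind
BOS | gray
SF | gold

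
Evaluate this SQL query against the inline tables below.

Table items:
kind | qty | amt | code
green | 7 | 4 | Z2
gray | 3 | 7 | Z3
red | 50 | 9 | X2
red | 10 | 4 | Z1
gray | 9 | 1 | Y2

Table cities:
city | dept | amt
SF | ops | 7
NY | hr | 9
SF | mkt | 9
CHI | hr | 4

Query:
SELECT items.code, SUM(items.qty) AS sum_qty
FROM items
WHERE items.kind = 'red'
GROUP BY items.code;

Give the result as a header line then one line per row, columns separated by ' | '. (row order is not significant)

== RESULT ==
items.code | sum_qty
X2 | 50
Z1 | 10

Derivation:
After WHERE (2 rows):
items.kind | items.qty | items.amt | items.code
red | 50 | 9 | X2
red | 10 | 4 | Z1
After GROUP BY (2 rows):
items.code | sum_qty
X2 | 50
Z1 | 10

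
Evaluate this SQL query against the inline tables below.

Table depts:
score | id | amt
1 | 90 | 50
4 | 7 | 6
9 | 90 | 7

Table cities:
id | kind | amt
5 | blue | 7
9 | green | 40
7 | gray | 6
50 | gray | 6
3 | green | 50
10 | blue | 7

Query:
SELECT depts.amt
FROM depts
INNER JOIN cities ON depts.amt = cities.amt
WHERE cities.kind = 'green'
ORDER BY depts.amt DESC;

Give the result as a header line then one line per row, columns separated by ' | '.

== RESULT ==
depts.amt
50

Derivation:
After JOIN cities (5 rows):
depts.score | depts.id | depts.amt | cities.id | cities.kind | cities.amt
1 | 90 | 50 | 3 | green | 50
4 | 7 | 6 | 7 | gray | 6
4 | 7 | 6 | 50 | gray | 6
9 | 90 | 7 | 5 | blue | 7
9 | 90 | 7 | 10 | blue | 7
After WHERE (1 rows):
depts.score | depts.id | depts.amt | cities.id | cities.kind | cities.amt
1 | 90 | 50 | 3 | green | 50
After SELECT (1 rows):
depts.amt
50
After ORDER BY (1 rows):
depts.amt
50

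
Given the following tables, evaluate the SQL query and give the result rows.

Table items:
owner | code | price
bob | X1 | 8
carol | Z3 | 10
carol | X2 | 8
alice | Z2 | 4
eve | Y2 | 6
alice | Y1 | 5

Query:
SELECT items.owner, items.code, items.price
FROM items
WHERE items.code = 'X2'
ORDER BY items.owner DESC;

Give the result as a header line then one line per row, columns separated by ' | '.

After WHERE (1 rows):
items.owner | items.code | items.price
carol | X2 | 8
After SELECT (1 rows):
items.owner | items.code | items.price
carol | X2 | 8
After ORDER BY (1 rows):
items.owner | items.code | items.price
carol | X2 | 8

== RESULT ==
items.owner | items.code | items.price
carol | X2 | 8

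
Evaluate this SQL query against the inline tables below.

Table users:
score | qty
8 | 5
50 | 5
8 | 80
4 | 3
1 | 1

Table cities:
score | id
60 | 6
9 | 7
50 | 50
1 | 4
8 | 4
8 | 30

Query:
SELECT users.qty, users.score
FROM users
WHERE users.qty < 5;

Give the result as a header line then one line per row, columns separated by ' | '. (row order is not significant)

After WHERE (2 rows):
users.score | users.qty
4 | 3
1 | 1
After SELECT (2 rows):
users.qty | users.score
3 | 4
1 | 1

== RESULT ==
users.qty | users.score
3 | 4
1 | 1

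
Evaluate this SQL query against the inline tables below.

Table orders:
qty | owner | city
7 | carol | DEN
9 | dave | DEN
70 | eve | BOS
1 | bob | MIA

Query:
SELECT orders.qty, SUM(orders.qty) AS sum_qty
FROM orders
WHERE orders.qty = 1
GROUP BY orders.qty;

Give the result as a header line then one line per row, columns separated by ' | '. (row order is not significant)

After WHERE (1 rows):
orders.qty | orders.owner | orders.city
1 | bob | MIA
After GROUP BY (1 rows):
orders.qty | sum_qty
1 | 1

== RESULT ==
orders.qty | sum_qty
1 | 1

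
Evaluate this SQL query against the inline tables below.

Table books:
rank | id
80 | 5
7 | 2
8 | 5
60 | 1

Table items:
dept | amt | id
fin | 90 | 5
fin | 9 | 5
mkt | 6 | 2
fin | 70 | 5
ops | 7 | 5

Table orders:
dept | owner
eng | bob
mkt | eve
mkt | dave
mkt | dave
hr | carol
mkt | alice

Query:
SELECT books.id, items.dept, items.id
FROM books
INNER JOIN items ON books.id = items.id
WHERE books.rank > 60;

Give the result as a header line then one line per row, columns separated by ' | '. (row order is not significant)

== RESULT ==
books.id | items.dept | items.id
5 | fin | 5
5 | fin | 5
5 | fin | 5
5 | ops | 5

Derivation:
After JOIN items (9 rows):
books.rank | books.id | items.dept | items.amt | items.id
80 | 5 | fin | 90 | 5
80 | 5 | fin | 9 | 5
80 | 5 | fin | 70 | 5
80 | 5 | ops | 7 | 5
7 | 2 | mkt | 6 | 2
8 | 5 | fin | 90 | 5
8 | 5 | fin | 9 | 5
8 | 5 | fin | 70 | 5
8 | 5 | ops | 7 | 5
After WHERE (4 rows):
books.rank | books.id | items.dept | items.amt | items.id
80 | 5 | fin | 90 | 5
80 | 5 | fin | 9 | 5
80 | 5 | fin | 70 | 5
80 | 5 | ops | 7 | 5
After SELECT (4 rows):
books.id | items.dept | items.id
5 | fin | 5
5 | fin | 5
5 | fin | 5
5 | ops | 5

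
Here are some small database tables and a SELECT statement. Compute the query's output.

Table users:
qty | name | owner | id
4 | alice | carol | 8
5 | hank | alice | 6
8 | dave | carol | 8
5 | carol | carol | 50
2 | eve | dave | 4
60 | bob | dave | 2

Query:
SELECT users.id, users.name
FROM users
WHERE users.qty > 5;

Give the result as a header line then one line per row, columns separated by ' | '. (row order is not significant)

After WHERE (2 rows):
users.qty | users.name | users.owner | users.id
8 | dave | carol | 8
60 | bob | dave | 2
After SELECT (2 rows):
users.id | users.name
8 | dave
2 | bob

== RESULT ==
users.id | users.name
8 | dave
2 | bob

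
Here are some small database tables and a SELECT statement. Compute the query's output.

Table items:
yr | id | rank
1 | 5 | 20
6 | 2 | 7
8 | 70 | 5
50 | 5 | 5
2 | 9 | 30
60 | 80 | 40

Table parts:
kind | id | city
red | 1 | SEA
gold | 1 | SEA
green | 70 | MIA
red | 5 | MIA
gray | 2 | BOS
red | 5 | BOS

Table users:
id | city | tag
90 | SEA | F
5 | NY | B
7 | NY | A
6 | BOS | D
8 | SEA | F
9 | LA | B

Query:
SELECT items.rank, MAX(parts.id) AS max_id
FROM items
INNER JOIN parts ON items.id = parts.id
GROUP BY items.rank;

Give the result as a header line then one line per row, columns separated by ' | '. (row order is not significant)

== RESULT ==
items.rank | max_id
20 | 5
7 | 2
5 | 70

Derivation:
After JOIN parts (6 rows):
items.yr | items.id | items.rank | parts.kind | parts.id | parts.city
1 | 5 | 20 | red | 5 | MIA
1 | 5 | 20 | red | 5 | BOS
6 | 2 | 7 | gray | 2 | BOS
8 | 70 | 5 | green | 70 | MIA
50 | 5 | 5 | red | 5 | MIA
50 | 5 | 5 | red | 5 | BOS
After GROUP BY (3 rows):
items.rank | max_id
20 | 5
7 | 2
5 | 70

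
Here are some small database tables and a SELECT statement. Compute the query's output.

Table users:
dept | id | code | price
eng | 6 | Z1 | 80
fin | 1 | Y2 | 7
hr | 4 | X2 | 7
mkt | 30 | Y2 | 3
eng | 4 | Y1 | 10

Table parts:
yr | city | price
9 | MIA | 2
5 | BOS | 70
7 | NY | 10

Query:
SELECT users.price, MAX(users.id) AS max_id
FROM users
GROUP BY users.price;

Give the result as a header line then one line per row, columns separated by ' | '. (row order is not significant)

After GROUP BY (4 rows):
users.price | max_id
80 | 6
7 | 4
3 | 30
10 | 4

== RESULT ==
users.price | max_id
80 | 6
7 | 4
3 | 30
10 | 4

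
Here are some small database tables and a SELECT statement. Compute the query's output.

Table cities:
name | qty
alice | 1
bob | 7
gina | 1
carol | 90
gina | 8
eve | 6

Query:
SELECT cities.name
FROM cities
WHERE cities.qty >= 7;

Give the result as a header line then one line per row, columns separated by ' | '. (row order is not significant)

After WHERE (3 rows):
cities.name | cities.qty
bob | 7
carol | 90
gina | 8
After SELECT (3 rows):
cities.name
bob
carol
gina

== RESULT ==
cities.name
bob
carol
gina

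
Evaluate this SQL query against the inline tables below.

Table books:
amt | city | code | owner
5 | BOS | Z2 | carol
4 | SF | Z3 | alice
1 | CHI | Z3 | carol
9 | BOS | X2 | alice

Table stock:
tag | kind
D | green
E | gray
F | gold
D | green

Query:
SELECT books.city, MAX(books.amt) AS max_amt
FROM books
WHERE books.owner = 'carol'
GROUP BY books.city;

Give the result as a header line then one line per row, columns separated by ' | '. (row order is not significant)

== RESULT ==
books.city | max_amt
BOS | 5
CHI | 1

Derivation:
After WHERE (2 rows):
books.amt | books.city | books.code | books.owner
5 | BOS | Z2 | carol
1 | CHI | Z3 | carol
After GROUP BY (2 rows):
books.city | max_amt
BOS | 5
CHI | 1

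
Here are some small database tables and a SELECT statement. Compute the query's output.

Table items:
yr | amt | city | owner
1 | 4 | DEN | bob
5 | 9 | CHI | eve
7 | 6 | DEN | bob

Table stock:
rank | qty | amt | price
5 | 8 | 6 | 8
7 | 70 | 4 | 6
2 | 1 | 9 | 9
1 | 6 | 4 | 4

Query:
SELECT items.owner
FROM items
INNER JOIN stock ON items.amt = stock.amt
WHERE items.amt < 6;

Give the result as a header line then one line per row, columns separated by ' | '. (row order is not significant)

== RESULT ==
items.owner
bob
bob

Derivation:
After JOIN stock (4 rows):
items.yr | items.amt | items.city | items.owner | stock.rank | stock.qty | stock.amt | stock.price
1 | 4 | DEN | bob | 7 | 70 | 4 | 6
1 | 4 | DEN | bob | 1 | 6 | 4 | 4
5 | 9 | CHI | eve | 2 | 1 | 9 | 9
7 | 6 | DEN | bob | 5 | 8 | 6 | 8
After WHERE (2 rows):
items.yr | items.amt | items.city | items.owner | stock.rank | stock.qty | stock.amt | stock.price
1 | 4 | DEN | bob | 7 | 70 | 4 | 6
1 | 4 | DEN | bob | 1 | 6 | 4 | 4
After SELECT (2 rows):
items.owner
bob
bob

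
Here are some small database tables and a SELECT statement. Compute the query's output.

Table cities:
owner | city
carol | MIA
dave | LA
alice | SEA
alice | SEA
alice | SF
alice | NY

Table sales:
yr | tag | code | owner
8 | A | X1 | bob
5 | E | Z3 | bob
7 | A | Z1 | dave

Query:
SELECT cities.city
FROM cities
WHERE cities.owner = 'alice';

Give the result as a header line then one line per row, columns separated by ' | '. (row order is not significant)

After WHERE (4 rows):
cities.owner | cities.city
alice | SEA
alice | SEA
alice | SF
alice | NY
After SELECT (4 rows):
cities.city
SEA
SEA
SF
NY

== RESULT ==
cities.city
SEA
SEA
SF
NY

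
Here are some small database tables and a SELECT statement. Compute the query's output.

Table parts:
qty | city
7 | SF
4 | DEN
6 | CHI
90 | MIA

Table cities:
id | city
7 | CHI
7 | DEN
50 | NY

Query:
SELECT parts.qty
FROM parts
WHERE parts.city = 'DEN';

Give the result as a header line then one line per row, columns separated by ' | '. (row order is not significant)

== RESULT ==
parts.qty
4

Derivation:
After WHERE (1 rows):
parts.qty | parts.city
4 | DEN
After SELECT (1 rows):
parts.qty
4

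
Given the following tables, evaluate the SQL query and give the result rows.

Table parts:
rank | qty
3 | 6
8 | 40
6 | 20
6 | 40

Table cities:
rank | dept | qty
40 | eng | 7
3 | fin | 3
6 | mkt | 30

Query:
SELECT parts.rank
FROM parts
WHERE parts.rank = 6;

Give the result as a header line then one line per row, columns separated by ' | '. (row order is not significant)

== RESULT ==
parts.rank
6
6

Derivation:
After WHERE (2 rows):
parts.rank | parts.qty
6 | 20
6 | 40
After SELECT (2 rows):
parts.rank
6
6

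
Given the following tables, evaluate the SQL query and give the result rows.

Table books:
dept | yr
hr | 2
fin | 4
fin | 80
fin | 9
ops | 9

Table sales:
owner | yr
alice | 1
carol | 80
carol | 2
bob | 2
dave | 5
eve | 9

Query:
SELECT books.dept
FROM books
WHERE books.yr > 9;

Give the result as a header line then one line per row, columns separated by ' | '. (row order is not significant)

== RESULT ==
books.dept
fin

Derivation:
After WHERE (1 rows):
books.dept | books.yr
fin | 80
After SELECT (1 rows):
books.dept
fin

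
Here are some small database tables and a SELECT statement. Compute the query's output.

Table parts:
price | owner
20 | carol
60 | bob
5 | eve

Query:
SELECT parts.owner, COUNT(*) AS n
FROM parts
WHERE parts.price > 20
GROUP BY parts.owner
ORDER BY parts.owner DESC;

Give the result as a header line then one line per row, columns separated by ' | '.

== RESULT ==
parts.owner | n
bob | 1

Derivation:
After WHERE (1 rows):
parts.price | parts.owner
60 | bob
After GROUP BY (1 rows):
parts.owner | n
bob | 1
After ORDER BY (1 rows):
parts.owner | n
bob | 1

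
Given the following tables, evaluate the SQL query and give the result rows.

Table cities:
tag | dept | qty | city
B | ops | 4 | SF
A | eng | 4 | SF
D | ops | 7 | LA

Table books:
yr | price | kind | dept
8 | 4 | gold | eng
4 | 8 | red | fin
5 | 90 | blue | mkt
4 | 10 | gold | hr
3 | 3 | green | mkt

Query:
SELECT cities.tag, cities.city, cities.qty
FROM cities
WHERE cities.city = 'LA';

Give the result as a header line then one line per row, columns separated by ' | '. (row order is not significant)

After WHERE (1 rows):
cities.tag | cities.dept | cities.qty | cities.city
D | ops | 7 | LA
After SELECT (1 rows):
cities.tag | cities.city | cities.qty
D | LA | 7

== RESULT ==
cities.tag | cities.city | cities.qty
D | LA | 7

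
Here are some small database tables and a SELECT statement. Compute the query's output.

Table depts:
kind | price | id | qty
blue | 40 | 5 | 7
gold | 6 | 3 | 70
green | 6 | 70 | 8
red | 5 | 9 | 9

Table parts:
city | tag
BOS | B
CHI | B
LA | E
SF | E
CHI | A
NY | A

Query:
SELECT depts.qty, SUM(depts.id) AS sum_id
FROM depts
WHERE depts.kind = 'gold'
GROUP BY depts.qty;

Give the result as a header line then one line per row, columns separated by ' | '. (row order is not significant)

After WHERE (1 rows):
depts.kind | depts.price | depts.id | depts.qty
gold | 6 | 3 | 70
After GROUP BY (1 rows):
depts.qty | sum_id
70 | 3

== RESULT ==
depts.qty | sum_id
70 | 3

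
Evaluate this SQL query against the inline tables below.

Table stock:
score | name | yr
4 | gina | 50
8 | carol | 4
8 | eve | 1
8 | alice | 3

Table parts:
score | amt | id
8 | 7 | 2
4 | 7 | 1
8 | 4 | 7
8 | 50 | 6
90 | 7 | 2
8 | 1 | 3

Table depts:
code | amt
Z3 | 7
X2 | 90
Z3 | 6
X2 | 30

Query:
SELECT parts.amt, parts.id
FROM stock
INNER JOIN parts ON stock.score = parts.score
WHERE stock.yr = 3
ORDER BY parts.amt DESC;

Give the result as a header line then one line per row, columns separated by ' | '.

After JOIN parts (13 rows):
stock.score | stock.name | stock.yr | parts.score | parts.amt | parts.id
4 | gina | 50 | 4 | 7 | 1
8 | carol | 4 | 8 | 7 | 2
8 | carol | 4 | 8 | 4 | 7
8 | carol | 4 | 8 | 50 | 6
8 | carol | 4 | 8 | 1 | 3
8 | eve | 1 | 8 | 7 | 2
8 | eve | 1 | 8 | 4 | 7
8 | eve | 1 | 8 | 50 | 6
8 | eve | 1 | 8 | 1 | 3
8 | alice | 3 | 8 | 7 | 2
8 | alice | 3 | 8 | 4 | 7
8 | alice | 3 | 8 | 50 | 6
8 | alice | 3 | 8 | 1 | 3
After WHERE (4 rows):
stock.score | stock.name | stock.yr | parts.score | parts.amt | parts.id
8 | alice | 3 | 8 | 7 | 2
8 | alice | 3 | 8 | 4 | 7
8 | alice | 3 | 8 | 50 | 6
8 | alice | 3 | 8 | 1 | 3
After SELECT (4 rows):
parts.amt | parts.id
7 | 2
4 | 7
50 | 6
1 | 3
After ORDER BY (4 rows):
parts.amt | parts.id
50 | 6
7 | 2
4 | 7
1 | 3

== RESULT ==
parts.amt | parts.id
50 | 6
7 | 2
4 | 7
1 | 3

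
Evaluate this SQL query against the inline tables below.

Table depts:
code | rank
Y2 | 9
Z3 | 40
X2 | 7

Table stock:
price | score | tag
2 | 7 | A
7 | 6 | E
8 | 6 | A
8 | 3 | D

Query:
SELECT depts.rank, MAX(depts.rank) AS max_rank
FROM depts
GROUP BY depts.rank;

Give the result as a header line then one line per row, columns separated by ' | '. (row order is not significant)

== RESULT ==
depts.rank | max_rank
9 | 9
40 | 40
7 | 7

Derivation:
After GROUP BY (3 rows):
depts.rank | max_rank
9 | 9
40 | 40
7 | 7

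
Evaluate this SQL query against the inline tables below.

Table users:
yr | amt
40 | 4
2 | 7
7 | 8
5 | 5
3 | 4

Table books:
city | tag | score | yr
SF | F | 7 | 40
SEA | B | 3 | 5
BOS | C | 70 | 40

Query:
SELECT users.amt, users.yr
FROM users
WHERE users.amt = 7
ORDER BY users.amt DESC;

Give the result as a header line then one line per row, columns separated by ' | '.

After WHERE (1 rows):
users.yr | users.amt
2 | 7
After SELECT (1 rows):
users.amt | users.yr
7 | 2
After ORDER BY (1 rows):
users.amt | users.yr
7 | 2

== RESULT ==
users.amt | users.yr
7 | 2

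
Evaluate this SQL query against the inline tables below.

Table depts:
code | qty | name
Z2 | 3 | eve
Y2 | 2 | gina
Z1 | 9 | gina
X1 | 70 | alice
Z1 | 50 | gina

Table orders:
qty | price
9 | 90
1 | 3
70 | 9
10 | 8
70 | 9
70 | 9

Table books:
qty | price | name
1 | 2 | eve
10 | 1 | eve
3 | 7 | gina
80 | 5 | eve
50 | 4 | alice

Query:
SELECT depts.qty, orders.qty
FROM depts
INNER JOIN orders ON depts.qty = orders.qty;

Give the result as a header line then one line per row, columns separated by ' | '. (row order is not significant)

After JOIN orders (4 rows):
depts.code | depts.qty | depts.name | orders.qty | orders.price
Z1 | 9 | gina | 9 | 90
X1 | 70 | alice | 70 | 9
X1 | 70 | alice | 70 | 9
X1 | 70 | alice | 70 | 9
After SELECT (4 rows):
depts.qty | orders.qty
9 | 9
70 | 70
70 | 70
70 | 70

== RESULT ==
depts.qty | orders.qty
9 | 9
70 | 70
70 | 70
70 | 70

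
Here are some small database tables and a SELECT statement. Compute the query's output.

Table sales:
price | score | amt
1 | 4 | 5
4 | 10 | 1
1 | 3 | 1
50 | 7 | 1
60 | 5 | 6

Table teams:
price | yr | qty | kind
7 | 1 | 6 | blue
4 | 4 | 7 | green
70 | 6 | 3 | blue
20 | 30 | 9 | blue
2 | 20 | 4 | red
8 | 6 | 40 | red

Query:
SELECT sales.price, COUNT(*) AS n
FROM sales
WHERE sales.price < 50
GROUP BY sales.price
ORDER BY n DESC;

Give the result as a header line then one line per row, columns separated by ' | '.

== RESULT ==
sales.price | n
1 | 2
4 | 1

Derivation:
After WHERE (3 rows):
sales.price | sales.score | sales.amt
1 | 4 | 5
4 | 10 | 1
1 | 3 | 1
After GROUP BY (2 rows):
sales.price | n
1 | 2
4 | 1
After ORDER BY (2 rows):
sales.price | n
1 | 2
4 | 1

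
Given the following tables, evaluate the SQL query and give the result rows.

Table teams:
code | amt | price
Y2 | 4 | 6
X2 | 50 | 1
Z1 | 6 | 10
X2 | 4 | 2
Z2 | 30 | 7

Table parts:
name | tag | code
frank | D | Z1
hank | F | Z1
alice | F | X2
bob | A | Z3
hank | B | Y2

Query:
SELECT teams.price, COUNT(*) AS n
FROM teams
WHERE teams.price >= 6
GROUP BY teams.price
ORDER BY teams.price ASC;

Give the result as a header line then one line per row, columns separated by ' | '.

== RESULT ==
teams.price | n
6 | 1
7 | 1
10 | 1

Derivation:
After WHERE (3 rows):
teams.code | teams.amt | teams.price
Y2 | 4 | 6
Z1 | 6 | 10
Z2 | 30 | 7
After GROUP BY (3 rows):
teams.price | n
6 | 1
10 | 1
7 | 1
After ORDER BY (3 rows):
teams.price | n
6 | 1
7 | 1
10 | 1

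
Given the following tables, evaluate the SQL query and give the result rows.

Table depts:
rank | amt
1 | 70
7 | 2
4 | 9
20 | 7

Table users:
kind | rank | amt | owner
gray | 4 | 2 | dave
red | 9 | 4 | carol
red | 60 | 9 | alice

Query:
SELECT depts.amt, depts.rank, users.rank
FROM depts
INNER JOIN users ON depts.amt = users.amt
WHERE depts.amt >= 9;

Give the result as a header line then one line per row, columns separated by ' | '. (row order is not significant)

After JOIN users (2 rows):
depts.rank | depts.amt | users.kind | users.rank | users.amt | users.owner
7 | 2 | gray | 4 | 2 | dave
4 | 9 | red | 60 | 9 | alice
After WHERE (1 rows):
depts.rank | depts.amt | users.kind | users.rank | users.amt | users.owner
4 | 9 | red | 60 | 9 | alice
After SELECT (1 rows):
depts.amt | depts.rank | users.rank
9 | 4 | 60

== RESULT ==
depts.amt | depts.rank | users.rank
9 | 4 | 60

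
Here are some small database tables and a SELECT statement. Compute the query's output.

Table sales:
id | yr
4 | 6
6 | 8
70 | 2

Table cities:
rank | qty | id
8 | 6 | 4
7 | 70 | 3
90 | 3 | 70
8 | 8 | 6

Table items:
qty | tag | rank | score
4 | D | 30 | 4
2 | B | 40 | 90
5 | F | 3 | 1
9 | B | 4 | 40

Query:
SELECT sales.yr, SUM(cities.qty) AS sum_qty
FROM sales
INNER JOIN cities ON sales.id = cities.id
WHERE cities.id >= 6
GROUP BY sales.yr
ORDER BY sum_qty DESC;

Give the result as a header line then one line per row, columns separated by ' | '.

After JOIN cities (3 rows):
sales.id | sales.yr | cities.rank | cities.qty | cities.id
4 | 6 | 8 | 6 | 4
6 | 8 | 8 | 8 | 6
70 | 2 | 90 | 3 | 70
After WHERE (2 rows):
sales.id | sales.yr | cities.rank | cities.qty | cities.id
6 | 8 | 8 | 8 | 6
70 | 2 | 90 | 3 | 70
After GROUP BY (2 rows):
sales.yr | sum_qty
8 | 8
2 | 3
After ORDER BY (2 rows):
sales.yr | sum_qty
8 | 8
2 | 3

== RESULT ==
sales.yr | sum_qty
8 | 8
2 | 3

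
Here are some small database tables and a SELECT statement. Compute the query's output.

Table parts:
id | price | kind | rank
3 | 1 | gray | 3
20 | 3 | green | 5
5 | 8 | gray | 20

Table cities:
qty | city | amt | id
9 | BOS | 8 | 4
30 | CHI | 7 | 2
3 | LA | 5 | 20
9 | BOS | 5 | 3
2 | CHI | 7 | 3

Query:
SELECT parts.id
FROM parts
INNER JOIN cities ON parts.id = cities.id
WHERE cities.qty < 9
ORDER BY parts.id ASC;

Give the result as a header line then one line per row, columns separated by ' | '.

After JOIN cities (3 rows):
parts.id | parts.price | parts.kind | parts.rank | cities.qty | cities.city | cities.amt | cities.id
3 | 1 | gray | 3 | 9 | BOS | 5 | 3
3 | 1 | gray | 3 | 2 | CHI | 7 | 3
20 | 3 | green | 5 | 3 | LA | 5 | 20
After WHERE (2 rows):
parts.id | parts.price | parts.kind | parts.rank | cities.qty | cities.city | cities.amt | cities.id
3 | 1 | gray | 3 | 2 | CHI | 7 | 3
20 | 3 | green | 5 | 3 | LA | 5 | 20
After SELECT (2 rows):
parts.id
3
20
After ORDER BY (2 rows):
parts.id
3
20

== RESULT ==
parts.id
3
20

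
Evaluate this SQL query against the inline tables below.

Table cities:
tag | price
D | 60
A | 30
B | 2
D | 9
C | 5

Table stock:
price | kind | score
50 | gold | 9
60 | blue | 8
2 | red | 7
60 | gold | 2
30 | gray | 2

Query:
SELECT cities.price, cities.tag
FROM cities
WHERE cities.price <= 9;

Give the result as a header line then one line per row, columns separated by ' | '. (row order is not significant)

After WHERE (3 rows):
cities.tag | cities.price
B | 2
D | 9
C | 5
After SELECT (3 rows):
cities.price | cities.tag
2 | B
9 | D
5 | C

== RESULT ==
cities.price | cities.tag
2 | B
9 | D
5 | C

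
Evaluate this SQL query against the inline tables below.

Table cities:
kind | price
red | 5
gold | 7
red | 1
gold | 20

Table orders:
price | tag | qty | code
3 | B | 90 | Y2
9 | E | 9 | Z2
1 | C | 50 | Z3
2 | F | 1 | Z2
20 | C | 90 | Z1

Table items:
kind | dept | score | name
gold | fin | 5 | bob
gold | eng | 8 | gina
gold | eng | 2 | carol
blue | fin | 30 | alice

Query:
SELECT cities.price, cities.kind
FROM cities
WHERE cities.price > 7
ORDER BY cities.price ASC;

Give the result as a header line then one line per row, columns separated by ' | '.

After WHERE (1 rows):
cities.kind | cities.price
gold | 20
After SELECT (1 rows):
cities.price | cities.kind
20 | gold
After ORDER BY (1 rows):
cities.price | cities.kind
20 | gold

== RESULT ==
cities.price | cities.kind
20 | gold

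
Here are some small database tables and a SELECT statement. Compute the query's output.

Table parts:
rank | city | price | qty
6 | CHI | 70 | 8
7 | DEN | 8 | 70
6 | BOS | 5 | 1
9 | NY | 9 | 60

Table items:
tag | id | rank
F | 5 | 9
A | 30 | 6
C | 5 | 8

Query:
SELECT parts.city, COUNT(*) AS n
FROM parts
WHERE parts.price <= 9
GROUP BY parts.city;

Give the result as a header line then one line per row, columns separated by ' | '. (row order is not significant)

== RESULT ==
parts.city | n
DEN | 1
BOS | 1
NY | 1

Derivation:
After WHERE (3 rows):
parts.rank | parts.city | parts.price | parts.qty
7 | DEN | 8 | 70
6 | BOS | 5 | 1
9 | NY | 9 | 60
After GROUP BY (3 rows):
parts.city | n
DEN | 1
BOS | 1
NY | 1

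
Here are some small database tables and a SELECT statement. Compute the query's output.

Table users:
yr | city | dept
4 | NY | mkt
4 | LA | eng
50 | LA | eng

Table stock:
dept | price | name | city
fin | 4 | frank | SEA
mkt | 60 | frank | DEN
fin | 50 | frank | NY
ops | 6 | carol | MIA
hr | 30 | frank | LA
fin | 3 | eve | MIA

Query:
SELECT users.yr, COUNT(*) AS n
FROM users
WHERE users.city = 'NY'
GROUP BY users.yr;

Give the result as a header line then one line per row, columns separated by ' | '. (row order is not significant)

After WHERE (1 rows):
users.yr | users.city | users.dept
4 | NY | mkt
After GROUP BY (1 rows):
users.yr | n
4 | 1

== RESULT ==
users.yr | n
4 | 1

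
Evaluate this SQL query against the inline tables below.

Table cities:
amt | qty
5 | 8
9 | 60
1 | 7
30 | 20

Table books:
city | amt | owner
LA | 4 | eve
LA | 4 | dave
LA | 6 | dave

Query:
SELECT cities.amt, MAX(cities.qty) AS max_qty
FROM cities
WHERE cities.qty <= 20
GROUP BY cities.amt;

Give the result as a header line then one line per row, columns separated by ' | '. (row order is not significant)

After WHERE (3 rows):
cities.amt | cities.qty
5 | 8
1 | 7
30 | 20
After GROUP BY (3 rows):
cities.amt | max_qty
5 | 8
1 | 7
30 | 20

== RESULT ==
cities.amt | max_qty
5 | 8
1 | 7
30 | 20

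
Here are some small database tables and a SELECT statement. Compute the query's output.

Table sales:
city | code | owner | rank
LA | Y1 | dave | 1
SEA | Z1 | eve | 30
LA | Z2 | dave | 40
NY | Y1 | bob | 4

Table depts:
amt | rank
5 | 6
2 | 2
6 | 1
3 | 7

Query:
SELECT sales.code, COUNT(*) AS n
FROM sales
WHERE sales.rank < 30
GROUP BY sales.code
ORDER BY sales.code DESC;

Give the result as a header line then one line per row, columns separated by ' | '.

== RESULT ==
sales.code | n
Y1 | 2

Derivation:
After WHERE (2 rows):
sales.city | sales.code | sales.owner | sales.rank
LA | Y1 | dave | 1
NY | Y1 | bob | 4
After GROUP BY (1 rows):
sales.code | n
Y1 | 2
After ORDER BY (1 rows):
sales.code | n
Y1 | 2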